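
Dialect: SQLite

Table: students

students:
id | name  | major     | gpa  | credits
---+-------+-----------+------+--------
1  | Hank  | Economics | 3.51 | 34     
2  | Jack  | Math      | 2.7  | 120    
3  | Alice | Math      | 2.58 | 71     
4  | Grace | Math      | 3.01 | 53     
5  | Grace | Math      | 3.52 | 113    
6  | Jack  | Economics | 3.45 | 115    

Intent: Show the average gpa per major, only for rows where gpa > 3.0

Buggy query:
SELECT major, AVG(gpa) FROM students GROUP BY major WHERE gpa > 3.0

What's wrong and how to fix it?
Bug: Row-level WHERE must come before GROUP BY in the clause order

Fix: Move the WHERE clause before GROUP BY

Corrected query:
SELECT major, AVG(gpa) FROM students WHERE gpa > 3.0 GROUP BY major

Result:
major     | AVG(gpa)
----------+---------
Economics | 3.48    
Math      | 3.265   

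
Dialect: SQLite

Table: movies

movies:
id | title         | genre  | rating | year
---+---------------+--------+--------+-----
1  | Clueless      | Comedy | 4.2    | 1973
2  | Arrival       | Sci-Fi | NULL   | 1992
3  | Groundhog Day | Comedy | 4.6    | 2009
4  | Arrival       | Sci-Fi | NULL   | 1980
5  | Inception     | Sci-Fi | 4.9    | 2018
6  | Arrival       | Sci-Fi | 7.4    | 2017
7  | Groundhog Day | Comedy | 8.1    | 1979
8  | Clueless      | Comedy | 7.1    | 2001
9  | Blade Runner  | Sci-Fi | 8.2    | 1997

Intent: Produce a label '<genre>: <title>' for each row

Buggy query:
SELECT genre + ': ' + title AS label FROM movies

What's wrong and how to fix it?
Bug: SQLite uses || for string concatenation; + coerces text to numbers (yielding 0)

Fix: Use the || operator for string concatenation

Corrected query:
SELECT genre || ': ' || title AS label FROM movies

Result:
label                
---------------------
Comedy: Clueless     
Sci-Fi: Arrival      
Comedy: Groundhog Day
Sci-Fi: Arrival      
Sci-Fi: Inception    
Sci-Fi: Arrival      
Comedy: Groundhog Day
Comedy: Clueless     
Sci-Fi: Blade Runner 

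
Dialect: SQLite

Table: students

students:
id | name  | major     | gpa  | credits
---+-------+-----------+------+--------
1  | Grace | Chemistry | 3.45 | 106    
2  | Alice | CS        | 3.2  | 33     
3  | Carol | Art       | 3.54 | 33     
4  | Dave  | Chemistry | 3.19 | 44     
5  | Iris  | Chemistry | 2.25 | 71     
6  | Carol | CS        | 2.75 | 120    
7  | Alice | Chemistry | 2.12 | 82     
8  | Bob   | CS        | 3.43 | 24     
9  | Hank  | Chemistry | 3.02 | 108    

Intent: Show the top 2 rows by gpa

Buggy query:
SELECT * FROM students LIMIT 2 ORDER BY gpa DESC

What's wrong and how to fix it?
Bug: LIMIT must come after ORDER BY

Fix: Sort with ORDER BY, then apply LIMIT

Corrected query:
SELECT * FROM students ORDER BY gpa DESC LIMIT 2

Result:
id | name  | major     | gpa  | credits
---+-------+-----------+------+--------
3  | Carol | Art       | 3.54 | 33     
1  | Grace | Chemistry | 3.45 | 106    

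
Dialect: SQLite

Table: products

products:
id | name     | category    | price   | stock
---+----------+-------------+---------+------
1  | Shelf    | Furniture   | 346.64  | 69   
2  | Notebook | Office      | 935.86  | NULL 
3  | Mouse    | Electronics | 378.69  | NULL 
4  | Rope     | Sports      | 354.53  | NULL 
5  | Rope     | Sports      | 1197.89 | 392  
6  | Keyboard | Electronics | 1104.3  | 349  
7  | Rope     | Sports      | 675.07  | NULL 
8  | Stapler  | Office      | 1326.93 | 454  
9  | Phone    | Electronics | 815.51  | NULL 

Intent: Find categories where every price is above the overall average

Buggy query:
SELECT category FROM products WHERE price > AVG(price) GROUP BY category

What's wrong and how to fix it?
Bug: WHERE evaluates per row before aggregation, so AVG() is unavailable

Fix: Use a subquery for AVG and a HAVING MIN(...) filter so the condition holds for every row in the group

Corrected query:
SELECT category FROM products GROUP BY category HAVING MIN(price) > (SELECT AVG(price) FROM products)

Result:
category
--------
Office  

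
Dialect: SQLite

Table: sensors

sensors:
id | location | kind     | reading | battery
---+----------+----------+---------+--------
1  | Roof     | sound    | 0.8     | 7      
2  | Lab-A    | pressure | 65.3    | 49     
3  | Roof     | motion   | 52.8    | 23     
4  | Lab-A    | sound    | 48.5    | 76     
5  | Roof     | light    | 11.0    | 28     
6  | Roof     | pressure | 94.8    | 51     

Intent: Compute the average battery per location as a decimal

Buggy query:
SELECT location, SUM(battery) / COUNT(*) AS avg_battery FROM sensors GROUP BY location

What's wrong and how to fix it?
Bug: SUM(battery) and COUNT(*) are both integers; the division truncates the fractional part

Fix: Cast one side to REAL so the division keeps the fractional part

Corrected query:
SELECT location, SUM(battery) * 1.0 / COUNT(*) AS avg_battery FROM sensors GROUP BY location

Result:
location | avg_battery
---------+------------
Lab-A    | 62.5       
Roof     | 27.25      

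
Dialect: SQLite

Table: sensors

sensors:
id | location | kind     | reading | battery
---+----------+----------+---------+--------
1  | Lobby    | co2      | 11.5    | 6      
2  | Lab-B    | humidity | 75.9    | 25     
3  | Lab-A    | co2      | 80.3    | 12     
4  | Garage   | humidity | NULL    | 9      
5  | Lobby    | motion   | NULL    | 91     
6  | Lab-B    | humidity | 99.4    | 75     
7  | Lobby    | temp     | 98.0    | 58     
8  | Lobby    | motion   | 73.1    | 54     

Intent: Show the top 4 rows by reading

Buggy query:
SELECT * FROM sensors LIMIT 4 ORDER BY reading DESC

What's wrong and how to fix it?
Bug: LIMIT must come after ORDER BY

Fix: Sort with ORDER BY, then apply LIMIT

Corrected query:
SELECT * FROM sensors ORDER BY reading DESC LIMIT 4

Result:
id | location | kind     | reading | battery
---+----------+----------+---------+--------
6  | Lab-B    | humidity | 99.4    | 75     
7  | Lobby    | temp     | 98      | 58     
3  | Lab-A    | co2      | 80.3    | 12     
2  | Lab-B    | humidity | 75.9    | 25     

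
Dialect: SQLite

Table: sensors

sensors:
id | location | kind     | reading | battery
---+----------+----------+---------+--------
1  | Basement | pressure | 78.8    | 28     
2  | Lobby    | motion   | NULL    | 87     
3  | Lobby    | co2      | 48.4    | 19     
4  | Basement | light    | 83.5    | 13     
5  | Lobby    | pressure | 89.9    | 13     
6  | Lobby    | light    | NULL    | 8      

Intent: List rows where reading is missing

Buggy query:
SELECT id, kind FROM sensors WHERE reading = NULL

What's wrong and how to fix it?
Bug: '= NULL' is always unknown in SQL three-valued logic, so no rows match

Fix: Use IS NULL to test for NULL

Corrected query:
SELECT id, kind FROM sensors WHERE reading IS NULL

Result:
id | kind  
---+-------
2  | motion
6  | light 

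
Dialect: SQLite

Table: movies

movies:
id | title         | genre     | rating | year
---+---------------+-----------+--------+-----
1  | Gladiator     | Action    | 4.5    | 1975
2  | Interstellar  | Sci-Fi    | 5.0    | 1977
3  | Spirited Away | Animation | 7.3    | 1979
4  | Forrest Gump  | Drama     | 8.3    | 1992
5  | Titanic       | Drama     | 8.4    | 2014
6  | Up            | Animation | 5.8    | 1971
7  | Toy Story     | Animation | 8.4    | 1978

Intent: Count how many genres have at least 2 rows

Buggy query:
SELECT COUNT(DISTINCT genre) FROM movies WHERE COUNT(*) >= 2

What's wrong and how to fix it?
Bug: WHERE filters individual rows, not groups, so a group-level COUNT is invalid there

Fix: Use a subquery that GROUPs and filters with HAVING, then count its rows

Corrected query:
SELECT COUNT(*) FROM (SELECT genre FROM movies GROUP BY genre HAVING COUNT(*) >= 2)

Result:
COUNT(*)
--------
2       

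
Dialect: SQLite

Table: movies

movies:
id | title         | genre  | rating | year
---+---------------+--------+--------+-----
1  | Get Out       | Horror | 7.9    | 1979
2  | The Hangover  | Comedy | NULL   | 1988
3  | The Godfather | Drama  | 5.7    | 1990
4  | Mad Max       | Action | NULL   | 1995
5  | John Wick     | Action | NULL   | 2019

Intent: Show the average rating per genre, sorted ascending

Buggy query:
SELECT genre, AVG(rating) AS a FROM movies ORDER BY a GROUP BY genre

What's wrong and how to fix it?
Bug: GROUP BY must precede ORDER BY

Fix: Move ORDER BY to the end, after GROUP BY

Corrected query:
SELECT genre, AVG(rating) AS a FROM movies GROUP BY genre ORDER BY a

Result:
genre  | a   
-------+-----
Action | NULL
Comedy | NULL
Drama  | 5.7 
Horror | 7.9 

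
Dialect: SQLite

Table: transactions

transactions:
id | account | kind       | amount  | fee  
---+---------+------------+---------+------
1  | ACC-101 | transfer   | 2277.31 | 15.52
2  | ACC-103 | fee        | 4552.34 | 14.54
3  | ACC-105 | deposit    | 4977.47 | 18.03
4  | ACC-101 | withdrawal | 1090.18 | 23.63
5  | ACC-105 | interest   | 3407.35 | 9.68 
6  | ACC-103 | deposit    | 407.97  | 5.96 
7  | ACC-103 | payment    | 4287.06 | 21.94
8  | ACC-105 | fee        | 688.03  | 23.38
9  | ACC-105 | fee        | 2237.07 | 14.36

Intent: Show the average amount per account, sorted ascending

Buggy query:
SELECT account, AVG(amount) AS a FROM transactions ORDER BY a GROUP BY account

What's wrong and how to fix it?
Bug: ORDER BY appears before GROUP BY; SQL clause order requires GROUP BY first

Fix: Move ORDER BY to the end, after GROUP BY

Corrected query:
SELECT account, AVG(amount) AS a FROM transactions GROUP BY account ORDER BY a

Result:
account | a          
--------+------------
ACC-101 | 1683.745   
ACC-105 | 2827.48    
ACC-103 | 3082.456667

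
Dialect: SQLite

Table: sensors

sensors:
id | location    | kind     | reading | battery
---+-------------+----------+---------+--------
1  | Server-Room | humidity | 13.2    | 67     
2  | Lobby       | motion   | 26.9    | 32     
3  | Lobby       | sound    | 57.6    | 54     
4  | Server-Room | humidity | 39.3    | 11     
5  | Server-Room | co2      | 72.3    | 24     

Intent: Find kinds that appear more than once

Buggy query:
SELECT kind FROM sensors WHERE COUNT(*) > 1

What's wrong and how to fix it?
Bug: WHERE can't reference COUNT(*); aggregates are computed after WHERE

Fix: Group first, then use HAVING for the count condition

Corrected query:
SELECT kind FROM sensors GROUP BY kind HAVING COUNT(*) > 1

Result:
kind    
--------
humidity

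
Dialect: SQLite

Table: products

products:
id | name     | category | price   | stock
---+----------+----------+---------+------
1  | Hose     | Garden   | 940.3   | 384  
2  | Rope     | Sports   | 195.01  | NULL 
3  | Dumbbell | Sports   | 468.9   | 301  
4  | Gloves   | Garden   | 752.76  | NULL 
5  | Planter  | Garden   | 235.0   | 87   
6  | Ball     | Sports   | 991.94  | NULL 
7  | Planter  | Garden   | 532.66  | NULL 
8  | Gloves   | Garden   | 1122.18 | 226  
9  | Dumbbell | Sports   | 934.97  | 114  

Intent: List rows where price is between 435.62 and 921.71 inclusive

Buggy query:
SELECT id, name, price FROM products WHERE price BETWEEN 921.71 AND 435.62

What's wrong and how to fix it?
Bug: The bounds are reversed; BETWEEN a AND b requires a <= b to match anything

Fix: Write BETWEEN 435.62 AND 921.71

Corrected query:
SELECT id, name, price FROM products WHERE price BETWEEN 435.62 AND 921.71

Result:
id | name     | price 
---+----------+-------
3  | Dumbbell | 468.9 
4  | Gloves   | 752.76
7  | Planter  | 532.66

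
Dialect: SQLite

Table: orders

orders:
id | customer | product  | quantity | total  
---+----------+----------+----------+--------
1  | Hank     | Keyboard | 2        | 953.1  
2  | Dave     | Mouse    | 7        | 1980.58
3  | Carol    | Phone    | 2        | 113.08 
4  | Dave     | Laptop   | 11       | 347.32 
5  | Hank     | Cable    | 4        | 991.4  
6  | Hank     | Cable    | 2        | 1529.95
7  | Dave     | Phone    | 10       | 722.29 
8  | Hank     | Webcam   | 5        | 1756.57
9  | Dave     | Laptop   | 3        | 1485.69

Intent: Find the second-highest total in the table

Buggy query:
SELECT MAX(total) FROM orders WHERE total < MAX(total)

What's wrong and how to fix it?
Bug: The inner MAX is an aggregate inside WHERE, which is not allowed

Fix: Compute the overall MAX in a subquery, then take MAX of rows below it

Corrected query:
SELECT MAX(total) FROM orders WHERE total < (SELECT MAX(total) FROM orders)

Result:
MAX(total)
----------
1756.57   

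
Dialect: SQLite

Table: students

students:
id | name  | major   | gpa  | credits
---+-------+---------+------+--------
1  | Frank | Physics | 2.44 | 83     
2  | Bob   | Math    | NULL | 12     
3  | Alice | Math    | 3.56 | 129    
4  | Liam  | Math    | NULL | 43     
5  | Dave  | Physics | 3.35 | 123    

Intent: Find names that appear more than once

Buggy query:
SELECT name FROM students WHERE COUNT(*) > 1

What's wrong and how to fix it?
Bug: WHERE can't reference COUNT(*); aggregates are computed after WHERE

Fix: Group first, then use HAVING for the count condition

Corrected query:
SELECT name FROM students GROUP BY name HAVING COUNT(*) > 1

Result:
(no rows)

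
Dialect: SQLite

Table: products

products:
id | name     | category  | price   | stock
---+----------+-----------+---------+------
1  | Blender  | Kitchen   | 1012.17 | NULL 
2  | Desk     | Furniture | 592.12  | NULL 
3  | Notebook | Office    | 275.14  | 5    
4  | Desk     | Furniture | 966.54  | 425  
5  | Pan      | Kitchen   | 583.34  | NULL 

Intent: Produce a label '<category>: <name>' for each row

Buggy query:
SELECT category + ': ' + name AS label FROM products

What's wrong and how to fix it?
Bug: '+' is numeric addition; on text columns SQLite converts them to 0 instead of concatenating

Fix: Replace + with || to concatenate text

Corrected query:
SELECT category || ': ' || name AS label FROM products

Result:
label           
----------------
Kitchen: Blender
Furniture: Desk 
Office: Notebook
Furniture: Desk 
Kitchen: Pan    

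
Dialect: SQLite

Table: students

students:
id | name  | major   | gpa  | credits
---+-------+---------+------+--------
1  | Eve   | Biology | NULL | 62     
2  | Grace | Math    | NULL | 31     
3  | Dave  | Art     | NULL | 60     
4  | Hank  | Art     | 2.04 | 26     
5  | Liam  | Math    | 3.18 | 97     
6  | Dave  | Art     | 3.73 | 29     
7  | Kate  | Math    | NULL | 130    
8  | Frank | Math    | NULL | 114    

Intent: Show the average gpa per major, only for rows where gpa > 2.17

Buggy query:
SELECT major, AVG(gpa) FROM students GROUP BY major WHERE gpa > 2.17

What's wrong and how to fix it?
Bug: Row-level WHERE must come before GROUP BY in the clause order

Fix: Place WHERE between FROM and GROUP BY

Corrected query:
SELECT major, AVG(gpa) FROM students WHERE gpa > 2.17 GROUP BY major

Result:
major | AVG(gpa)
------+---------
Art   | 3.73    
Math  | 3.18    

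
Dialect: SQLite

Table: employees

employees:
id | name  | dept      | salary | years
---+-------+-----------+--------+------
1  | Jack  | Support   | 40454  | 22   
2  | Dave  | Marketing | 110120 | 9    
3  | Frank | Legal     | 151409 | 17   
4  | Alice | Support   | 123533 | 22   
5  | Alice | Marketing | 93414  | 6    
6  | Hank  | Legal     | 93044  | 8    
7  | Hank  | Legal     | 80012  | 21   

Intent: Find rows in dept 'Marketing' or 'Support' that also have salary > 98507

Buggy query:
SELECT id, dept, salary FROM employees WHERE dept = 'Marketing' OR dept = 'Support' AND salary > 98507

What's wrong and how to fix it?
Bug: AND binds tighter than OR, so this parses as dept = 'Marketing' OR (dept = 'Support' AND salary > 98507)

Fix: Group the OR with parentheses (or use IN), then AND the threshold

Corrected query:
SELECT id, dept, salary FROM employees WHERE (dept = 'Marketing' OR dept = 'Support') AND salary > 98507

Result:
id | dept      | salary
---+-----------+-------
2  | Marketing | 110120
4  | Support   | 123533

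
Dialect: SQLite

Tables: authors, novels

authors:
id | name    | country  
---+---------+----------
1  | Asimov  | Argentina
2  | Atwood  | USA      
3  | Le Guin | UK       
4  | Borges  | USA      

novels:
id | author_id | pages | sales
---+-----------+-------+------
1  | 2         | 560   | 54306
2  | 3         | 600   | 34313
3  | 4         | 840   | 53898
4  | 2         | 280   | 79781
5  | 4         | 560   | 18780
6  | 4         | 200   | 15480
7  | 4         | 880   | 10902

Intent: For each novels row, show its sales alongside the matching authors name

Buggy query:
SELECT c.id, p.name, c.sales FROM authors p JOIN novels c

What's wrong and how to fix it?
Bug: JOIN with no ON clause produces a cartesian product; every novels row pairs with every authors row

Fix: Specify the join condition linking the foreign key to the parent id

Corrected query:
SELECT c.id, p.name, c.sales FROM authors p JOIN novels c ON c.author_id = p.id

Result:
id | name    | sales
---+---------+------
1  | Atwood  | 54306
2  | Le Guin | 34313
3  | Borges  | 53898
4  | Atwood  | 79781
5  | Borges  | 18780
6  | Borges  | 15480
7  | Borges  | 10902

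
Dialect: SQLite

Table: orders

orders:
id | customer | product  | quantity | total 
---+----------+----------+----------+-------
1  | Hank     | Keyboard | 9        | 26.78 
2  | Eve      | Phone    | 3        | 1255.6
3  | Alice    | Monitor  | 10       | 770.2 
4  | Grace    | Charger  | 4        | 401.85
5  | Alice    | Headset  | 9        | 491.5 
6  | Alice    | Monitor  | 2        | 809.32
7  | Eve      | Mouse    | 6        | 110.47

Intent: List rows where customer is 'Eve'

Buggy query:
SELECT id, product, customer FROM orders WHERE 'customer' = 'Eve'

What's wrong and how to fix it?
Bug: 'customer' in single quotes is a string literal, not the column; the comparison is literal-vs-literal and never true

Fix: Reference the column as customer without single quotes

Corrected query:
SELECT id, product, customer FROM orders WHERE customer = 'Eve'

Result:
id | product | customer
---+---------+---------
2  | Phone   | Eve     
7  | Mouse   | Eve     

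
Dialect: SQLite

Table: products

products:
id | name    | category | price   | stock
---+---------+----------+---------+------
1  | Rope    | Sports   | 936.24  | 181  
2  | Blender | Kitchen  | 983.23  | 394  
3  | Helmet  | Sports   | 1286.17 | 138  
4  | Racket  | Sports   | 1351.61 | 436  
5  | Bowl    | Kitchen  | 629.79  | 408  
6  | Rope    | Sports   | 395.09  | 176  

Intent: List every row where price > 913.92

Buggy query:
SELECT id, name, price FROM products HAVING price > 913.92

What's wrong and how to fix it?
Bug: This is a non-aggregate query (no GROUP BY, no aggregates), so in SQLite the HAVING clause is invalid here; a row-level condition belongs in WHERE

Fix: Use WHERE for row-level filtering

Corrected query:
SELECT id, name, price FROM products WHERE price > 913.92

Result:
id | name    | price  
---+---------+--------
1  | Rope    | 936.24 
2  | Blender | 983.23 
3  | Helmet  | 1286.17
4  | Racket  | 1351.61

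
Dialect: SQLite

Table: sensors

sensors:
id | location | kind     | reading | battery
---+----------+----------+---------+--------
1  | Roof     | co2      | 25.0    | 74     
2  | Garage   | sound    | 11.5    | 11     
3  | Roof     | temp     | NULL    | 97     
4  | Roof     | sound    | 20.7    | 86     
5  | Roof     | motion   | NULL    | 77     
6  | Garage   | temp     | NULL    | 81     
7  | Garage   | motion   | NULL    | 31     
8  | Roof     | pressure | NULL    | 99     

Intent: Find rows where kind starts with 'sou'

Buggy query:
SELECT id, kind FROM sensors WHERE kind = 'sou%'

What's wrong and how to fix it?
Bug: '=' compares the literal string including the % character; pattern matching needs LIKE

Fix: Replace '=' with LIKE so 'sou%' is treated as a pattern

Corrected query:
SELECT id, kind FROM sensors WHERE kind LIKE 'sou%'

Result:
id | kind 
---+------
2  | sound
4  | sound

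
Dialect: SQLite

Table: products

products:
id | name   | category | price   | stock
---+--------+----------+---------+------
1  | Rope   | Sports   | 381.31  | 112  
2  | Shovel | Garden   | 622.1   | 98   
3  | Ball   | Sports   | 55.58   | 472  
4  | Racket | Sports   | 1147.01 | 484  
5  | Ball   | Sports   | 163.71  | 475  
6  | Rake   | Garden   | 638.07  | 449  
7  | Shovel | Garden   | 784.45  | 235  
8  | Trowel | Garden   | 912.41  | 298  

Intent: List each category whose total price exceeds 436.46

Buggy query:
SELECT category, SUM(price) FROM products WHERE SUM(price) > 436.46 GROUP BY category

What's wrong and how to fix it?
Bug: SUM(price) is an aggregate, but WHERE filters rows before aggregation

Fix: Use HAVING (which filters groups after aggregation) instead of WHERE

Corrected query:
SELECT category, SUM(price) FROM products GROUP BY category HAVING SUM(price) > 436.46

Result:
category | SUM(price)
---------+-----------
Garden   | 2957.03   
Sports   | 1747.61   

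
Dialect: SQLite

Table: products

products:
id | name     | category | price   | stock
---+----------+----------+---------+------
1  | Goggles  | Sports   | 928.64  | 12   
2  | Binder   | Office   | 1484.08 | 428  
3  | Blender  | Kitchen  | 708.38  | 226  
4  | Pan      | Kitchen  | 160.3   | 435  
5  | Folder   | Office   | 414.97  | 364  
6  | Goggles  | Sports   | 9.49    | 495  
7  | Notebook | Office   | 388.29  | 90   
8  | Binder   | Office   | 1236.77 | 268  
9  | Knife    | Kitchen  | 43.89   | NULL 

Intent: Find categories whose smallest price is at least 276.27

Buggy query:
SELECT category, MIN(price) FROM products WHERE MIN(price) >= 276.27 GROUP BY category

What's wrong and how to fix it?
Bug: Aggregates like MIN are computed per group after WHERE runs

Fix: Replace WHERE with HAVING after the GROUP BY

Corrected query:
SELECT category, MIN(price) FROM products GROUP BY category HAVING MIN(price) >= 276.27

Result:
category | MIN(price)
---------+-----------
Office   | 388.29    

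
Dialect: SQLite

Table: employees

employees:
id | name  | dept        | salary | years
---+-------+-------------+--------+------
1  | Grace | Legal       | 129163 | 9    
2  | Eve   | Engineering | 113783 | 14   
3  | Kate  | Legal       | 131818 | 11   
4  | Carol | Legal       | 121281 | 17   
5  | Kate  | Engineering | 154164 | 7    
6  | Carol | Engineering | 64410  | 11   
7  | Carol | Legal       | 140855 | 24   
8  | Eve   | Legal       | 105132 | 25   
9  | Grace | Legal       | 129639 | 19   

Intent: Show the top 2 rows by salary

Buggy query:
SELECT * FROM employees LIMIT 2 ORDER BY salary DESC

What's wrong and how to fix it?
Bug: LIMIT must come after ORDER BY

Fix: Swap the clauses: ORDER BY first, then LIMIT

Corrected query:
SELECT * FROM employees ORDER BY salary DESC LIMIT 2

Result:
id | name  | dept        | salary | years
---+-------+-------------+--------+------
5  | Kate  | Engineering | 154164 | 7    
7  | Carol | Legal       | 140855 | 24   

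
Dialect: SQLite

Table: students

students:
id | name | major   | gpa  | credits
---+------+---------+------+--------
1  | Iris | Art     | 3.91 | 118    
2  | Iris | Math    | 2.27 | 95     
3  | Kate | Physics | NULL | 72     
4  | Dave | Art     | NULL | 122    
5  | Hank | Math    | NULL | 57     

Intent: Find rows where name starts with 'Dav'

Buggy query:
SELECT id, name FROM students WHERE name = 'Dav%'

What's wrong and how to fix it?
Bug: Wildcards only work with LIKE; '=' treats '%' as a literal character

Fix: Replace '=' with LIKE so 'Dav%' is treated as a pattern

Corrected query:
SELECT id, name FROM students WHERE name LIKE 'Dav%'

Result:
id | name
---+-----
4  | Dave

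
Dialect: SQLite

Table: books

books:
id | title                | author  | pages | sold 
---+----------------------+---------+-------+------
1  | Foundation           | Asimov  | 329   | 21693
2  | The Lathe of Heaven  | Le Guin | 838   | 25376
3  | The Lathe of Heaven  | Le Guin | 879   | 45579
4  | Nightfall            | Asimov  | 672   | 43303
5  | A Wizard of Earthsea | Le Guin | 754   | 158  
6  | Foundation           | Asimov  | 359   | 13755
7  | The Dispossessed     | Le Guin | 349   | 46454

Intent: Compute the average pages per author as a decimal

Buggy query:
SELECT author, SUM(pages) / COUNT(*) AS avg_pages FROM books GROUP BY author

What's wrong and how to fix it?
Bug: Both operands are integers, so '/' performs integer division and truncates

Fix: Multiply by 1.0 (or CAST to REAL) to force floating-point division

Corrected query:
SELECT author, SUM(pages) * 1.0 / COUNT(*) AS avg_pages FROM books GROUP BY author

Result:
author  | avg_pages 
--------+-----------
Asimov  | 453.333333
Le Guin | 705       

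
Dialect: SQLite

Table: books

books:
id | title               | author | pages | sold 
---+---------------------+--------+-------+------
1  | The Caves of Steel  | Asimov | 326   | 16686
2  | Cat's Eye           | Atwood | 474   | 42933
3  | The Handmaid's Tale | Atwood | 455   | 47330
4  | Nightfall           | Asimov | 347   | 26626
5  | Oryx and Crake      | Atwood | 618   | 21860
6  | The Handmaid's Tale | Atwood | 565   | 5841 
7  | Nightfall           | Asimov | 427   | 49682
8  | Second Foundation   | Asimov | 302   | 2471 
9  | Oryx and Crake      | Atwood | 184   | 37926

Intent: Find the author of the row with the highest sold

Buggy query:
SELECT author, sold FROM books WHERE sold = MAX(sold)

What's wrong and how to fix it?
Bug: MAX(sold) is an aggregate and cannot be used directly in WHERE

Fix: Use a subquery: WHERE sold = (SELECT MAX(sold) FROM books)

Corrected query:
SELECT author, sold FROM books WHERE sold = (SELECT MAX(sold) FROM books)

Result:
author | sold 
-------+------
Asimov | 49682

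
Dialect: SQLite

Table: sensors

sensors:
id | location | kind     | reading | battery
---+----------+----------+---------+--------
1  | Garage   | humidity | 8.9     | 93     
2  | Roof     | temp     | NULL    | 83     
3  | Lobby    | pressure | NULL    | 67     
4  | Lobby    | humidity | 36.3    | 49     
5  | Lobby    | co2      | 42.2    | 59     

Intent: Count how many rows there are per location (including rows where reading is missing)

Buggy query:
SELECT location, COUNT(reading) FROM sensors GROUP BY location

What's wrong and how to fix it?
Bug: COUNT(reading) skips NULLs, so groups with missing reading are undercounted

Fix: Use COUNT(*) to count all rows regardless of NULL

Corrected query:
SELECT location, COUNT(*) FROM sensors GROUP BY location

Result:
location | COUNT(*)
---------+---------
Garage   | 1       
Lobby    | 3       
Roof     | 1       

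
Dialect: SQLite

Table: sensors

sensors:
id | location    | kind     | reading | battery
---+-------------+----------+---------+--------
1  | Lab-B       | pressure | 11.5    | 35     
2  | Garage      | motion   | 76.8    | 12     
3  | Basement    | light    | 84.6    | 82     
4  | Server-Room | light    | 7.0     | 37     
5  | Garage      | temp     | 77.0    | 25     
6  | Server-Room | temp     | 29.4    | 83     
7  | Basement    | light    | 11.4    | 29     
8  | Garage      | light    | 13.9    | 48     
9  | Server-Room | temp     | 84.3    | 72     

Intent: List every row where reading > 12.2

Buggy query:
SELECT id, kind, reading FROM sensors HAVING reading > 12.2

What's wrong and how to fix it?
Bug: This is a non-aggregate query (no GROUP BY, no aggregates), so in SQLite the HAVING clause is invalid here; a row-level condition belongs in WHERE

Fix: Replace HAVING with WHERE since the condition applies to individual rows

Corrected query:
SELECT id, kind, reading FROM sensors WHERE reading > 12.2

Result:
id | kind   | reading
---+--------+--------
2  | motion | 76.8   
3  | light  | 84.6   
5  | temp   | 77     
6  | temp   | 29.4   
8  | light  | 13.9   
9  | temp   | 84.3   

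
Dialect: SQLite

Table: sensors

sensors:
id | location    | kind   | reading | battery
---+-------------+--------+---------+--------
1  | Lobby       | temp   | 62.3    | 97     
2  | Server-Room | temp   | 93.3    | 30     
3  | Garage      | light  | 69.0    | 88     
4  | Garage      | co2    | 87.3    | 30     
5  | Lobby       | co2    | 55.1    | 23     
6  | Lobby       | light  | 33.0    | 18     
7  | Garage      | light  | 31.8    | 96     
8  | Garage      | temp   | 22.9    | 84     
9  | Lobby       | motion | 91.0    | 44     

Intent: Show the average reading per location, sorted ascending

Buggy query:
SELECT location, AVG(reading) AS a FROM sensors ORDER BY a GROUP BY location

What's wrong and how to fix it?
Bug: ORDER BY appears before GROUP BY; SQL clause order requires GROUP BY first

Fix: Reorder: SELECT … FROM … GROUP BY … ORDER BY …

Corrected query:
SELECT location, AVG(reading) AS a FROM sensors GROUP BY location ORDER BY a

Result:
location    | a    
------------+------
Garage      | 52.75
Lobby       | 60.35
Server-Room | 93.3 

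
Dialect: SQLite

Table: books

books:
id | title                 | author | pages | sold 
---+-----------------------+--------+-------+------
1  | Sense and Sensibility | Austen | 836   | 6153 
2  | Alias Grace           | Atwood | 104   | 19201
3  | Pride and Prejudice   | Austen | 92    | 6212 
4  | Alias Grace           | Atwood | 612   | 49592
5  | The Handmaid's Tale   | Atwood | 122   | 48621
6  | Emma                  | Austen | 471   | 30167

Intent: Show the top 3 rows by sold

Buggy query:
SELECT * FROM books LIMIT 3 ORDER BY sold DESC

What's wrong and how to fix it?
Bug: LIMIT must come after ORDER BY

Fix: Swap the clauses: ORDER BY first, then LIMIT

Corrected query:
SELECT * FROM books ORDER BY sold DESC LIMIT 3

Result:
id | title               | author | pages | sold 
---+---------------------+--------+-------+------
4  | Alias Grace         | Atwood | 612   | 49592
5  | The Handmaid's Tale | Atwood | 122   | 48621
6  | Emma                | Austen | 471   | 30167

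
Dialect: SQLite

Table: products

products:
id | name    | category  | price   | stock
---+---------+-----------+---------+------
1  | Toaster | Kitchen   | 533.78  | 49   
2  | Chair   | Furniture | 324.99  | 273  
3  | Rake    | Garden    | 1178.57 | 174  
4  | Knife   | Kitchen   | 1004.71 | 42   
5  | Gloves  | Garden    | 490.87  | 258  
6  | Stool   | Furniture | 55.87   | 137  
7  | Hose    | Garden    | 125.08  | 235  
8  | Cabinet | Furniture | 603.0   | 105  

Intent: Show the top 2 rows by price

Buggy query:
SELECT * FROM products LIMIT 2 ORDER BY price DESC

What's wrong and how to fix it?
Bug: ORDER BY cannot follow LIMIT; LIMIT is the final clause

Fix: Sort with ORDER BY, then apply LIMIT

Corrected query:
SELECT * FROM products ORDER BY price DESC LIMIT 2

Result:
id | name  | category | price   | stock
---+-------+----------+---------+------
3  | Rake  | Garden   | 1178.57 | 174  
4  | Knife | Kitchen  | 1004.71 | 42   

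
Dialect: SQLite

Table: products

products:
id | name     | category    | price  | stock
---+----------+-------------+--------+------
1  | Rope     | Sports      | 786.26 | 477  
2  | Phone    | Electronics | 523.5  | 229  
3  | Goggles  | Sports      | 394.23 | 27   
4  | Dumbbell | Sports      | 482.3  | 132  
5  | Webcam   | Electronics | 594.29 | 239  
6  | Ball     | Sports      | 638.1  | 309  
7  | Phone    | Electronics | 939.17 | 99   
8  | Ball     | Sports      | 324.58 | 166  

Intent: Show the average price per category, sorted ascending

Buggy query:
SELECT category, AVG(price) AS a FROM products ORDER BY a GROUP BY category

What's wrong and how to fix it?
Bug: ORDER BY appears before GROUP BY; SQL clause order requires GROUP BY first

Fix: Reorder: SELECT … FROM … GROUP BY … ORDER BY …

Corrected query:
SELECT category, AVG(price) AS a FROM products GROUP BY category ORDER BY a

Result:
category    | a         
------------+-----------
Sports      | 525.094   
Electronics | 685.653333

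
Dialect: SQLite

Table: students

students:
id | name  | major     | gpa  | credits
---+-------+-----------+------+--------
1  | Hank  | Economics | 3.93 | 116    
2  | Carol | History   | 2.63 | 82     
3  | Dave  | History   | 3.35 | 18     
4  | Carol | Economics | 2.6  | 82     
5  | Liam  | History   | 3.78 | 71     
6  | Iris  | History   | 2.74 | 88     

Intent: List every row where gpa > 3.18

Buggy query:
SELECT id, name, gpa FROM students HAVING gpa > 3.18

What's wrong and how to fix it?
Bug: This is a non-aggregate query (no GROUP BY, no aggregates), so in SQLite the HAVING clause is invalid here; a row-level condition belongs in WHERE

Fix: Replace HAVING with WHERE since the condition applies to individual rows

Corrected query:
SELECT id, name, gpa FROM students WHERE gpa > 3.18

Result:
id | name | gpa 
---+------+-----
1  | Hank | 3.93
3  | Dave | 3.35
5  | Liam | 3.78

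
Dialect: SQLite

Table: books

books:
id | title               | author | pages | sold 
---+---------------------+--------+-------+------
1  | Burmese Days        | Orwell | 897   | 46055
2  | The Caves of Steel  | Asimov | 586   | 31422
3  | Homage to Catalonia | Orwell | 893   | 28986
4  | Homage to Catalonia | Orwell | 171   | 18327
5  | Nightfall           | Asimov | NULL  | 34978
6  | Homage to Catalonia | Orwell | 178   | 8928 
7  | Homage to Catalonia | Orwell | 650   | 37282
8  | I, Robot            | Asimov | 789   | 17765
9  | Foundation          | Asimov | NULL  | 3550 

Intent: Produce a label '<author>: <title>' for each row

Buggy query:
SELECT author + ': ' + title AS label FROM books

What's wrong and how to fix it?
Bug: SQLite uses || for string concatenation; + coerces text to numbers (yielding 0)

Fix: Replace + with || to concatenate text

Corrected query:
SELECT author || ': ' || title AS label FROM books

Result:
label                      
---------------------------
Orwell: Burmese Days       
Asimov: The Caves of Steel 
Orwell: Homage to Catalonia
Orwell: Homage to Catalonia
Asimov: Nightfall          
Orwell: Homage to Catalonia
Orwell: Homage to Catalonia
Asimov: I, Robot           
Asimov: Foundation         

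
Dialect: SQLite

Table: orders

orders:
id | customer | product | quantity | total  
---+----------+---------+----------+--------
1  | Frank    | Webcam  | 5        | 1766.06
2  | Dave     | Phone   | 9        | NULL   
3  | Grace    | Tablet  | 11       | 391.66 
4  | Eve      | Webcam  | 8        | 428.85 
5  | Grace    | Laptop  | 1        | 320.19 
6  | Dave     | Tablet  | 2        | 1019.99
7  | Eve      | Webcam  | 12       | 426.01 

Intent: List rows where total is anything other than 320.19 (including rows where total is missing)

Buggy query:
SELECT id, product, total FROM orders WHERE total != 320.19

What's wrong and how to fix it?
Bug: Inequality against NULL is unknown, not true; rows with NULL are dropped

Fix: Add an explicit OR total IS NULL to include the missing-value rows

Corrected query:
SELECT id, product, total FROM orders WHERE total != 320.19 OR total IS NULL

Result:
id | product | total  
---+---------+--------
1  | Webcam  | 1766.06
2  | Phone   | NULL   
3  | Tablet  | 391.66 
4  | Webcam  | 428.85 
6  | Tablet  | 1019.99
7  | Webcam  | 426.01 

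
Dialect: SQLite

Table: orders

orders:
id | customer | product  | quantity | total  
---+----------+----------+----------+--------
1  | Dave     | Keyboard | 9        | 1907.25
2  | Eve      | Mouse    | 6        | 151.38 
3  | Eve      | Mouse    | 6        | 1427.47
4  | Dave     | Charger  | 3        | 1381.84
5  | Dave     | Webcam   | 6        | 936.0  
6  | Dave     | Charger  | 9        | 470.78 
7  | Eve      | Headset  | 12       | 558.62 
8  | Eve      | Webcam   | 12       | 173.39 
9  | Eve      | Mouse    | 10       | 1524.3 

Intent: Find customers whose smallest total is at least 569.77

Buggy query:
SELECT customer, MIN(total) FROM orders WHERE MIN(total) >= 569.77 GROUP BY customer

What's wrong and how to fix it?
Bug: MIN() in WHERE is a misuse of aggregate

Fix: Use HAVING for the per-group MIN condition

Corrected query:
SELECT customer, MIN(total) FROM orders GROUP BY customer HAVING MIN(total) >= 569.77

Result:
(no rows)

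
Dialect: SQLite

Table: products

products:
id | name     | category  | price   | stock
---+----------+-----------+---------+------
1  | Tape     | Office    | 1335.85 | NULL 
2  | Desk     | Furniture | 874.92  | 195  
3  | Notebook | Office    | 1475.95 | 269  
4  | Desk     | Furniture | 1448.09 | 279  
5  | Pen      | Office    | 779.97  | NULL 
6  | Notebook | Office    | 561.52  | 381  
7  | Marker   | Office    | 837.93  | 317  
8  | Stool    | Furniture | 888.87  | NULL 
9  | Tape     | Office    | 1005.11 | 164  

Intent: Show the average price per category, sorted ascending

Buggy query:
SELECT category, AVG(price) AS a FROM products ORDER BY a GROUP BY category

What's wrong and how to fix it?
Bug: ORDER BY appears before GROUP BY; SQL clause order requires GROUP BY first

Fix: Reorder: SELECT … FROM … GROUP BY … ORDER BY …

Corrected query:
SELECT category, AVG(price) AS a FROM products GROUP BY category ORDER BY a

Result:
category  | a          
----------+------------
Office    | 999.388333 
Furniture | 1070.626667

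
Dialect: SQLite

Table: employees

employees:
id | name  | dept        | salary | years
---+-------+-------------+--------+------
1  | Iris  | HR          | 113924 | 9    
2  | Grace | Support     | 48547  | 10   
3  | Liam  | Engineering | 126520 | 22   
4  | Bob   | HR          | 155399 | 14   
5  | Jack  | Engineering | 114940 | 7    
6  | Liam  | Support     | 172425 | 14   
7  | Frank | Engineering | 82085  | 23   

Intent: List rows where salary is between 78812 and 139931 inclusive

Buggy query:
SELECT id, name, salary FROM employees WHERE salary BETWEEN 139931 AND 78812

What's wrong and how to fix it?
Bug: The bounds are reversed; BETWEEN a AND b requires a <= b to match anything

Fix: Write BETWEEN 78812 AND 139931

Corrected query:
SELECT id, name, salary FROM employees WHERE salary BETWEEN 78812 AND 139931

Result:
id | name  | salary
---+-------+-------
1  | Iris  | 113924
3  | Liam  | 126520
5  | Jack  | 114940
7  | Frank | 82085 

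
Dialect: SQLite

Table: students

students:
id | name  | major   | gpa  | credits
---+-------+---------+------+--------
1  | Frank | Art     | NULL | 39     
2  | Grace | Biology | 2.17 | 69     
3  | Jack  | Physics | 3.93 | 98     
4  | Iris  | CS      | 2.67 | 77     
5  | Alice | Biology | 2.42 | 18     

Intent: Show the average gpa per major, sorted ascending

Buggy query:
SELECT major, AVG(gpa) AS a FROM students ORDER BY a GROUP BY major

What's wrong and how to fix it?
Bug: ORDER BY appears before GROUP BY; SQL clause order requires GROUP BY first

Fix: Reorder: SELECT … FROM … GROUP BY … ORDER BY …

Corrected query:
SELECT major, AVG(gpa) AS a FROM students GROUP BY major ORDER BY a

Result:
major   | a    
--------+------
Art     | NULL 
Biology | 2.295
CS      | 2.67 
Physics | 3.93 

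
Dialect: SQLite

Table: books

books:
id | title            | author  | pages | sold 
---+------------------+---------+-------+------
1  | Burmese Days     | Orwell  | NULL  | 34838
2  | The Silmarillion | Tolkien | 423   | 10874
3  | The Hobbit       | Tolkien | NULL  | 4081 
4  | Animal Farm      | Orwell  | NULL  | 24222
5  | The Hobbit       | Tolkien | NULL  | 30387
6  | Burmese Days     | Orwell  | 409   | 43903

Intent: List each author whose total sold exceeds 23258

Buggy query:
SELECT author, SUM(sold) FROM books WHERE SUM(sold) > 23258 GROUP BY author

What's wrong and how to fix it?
Bug: SUM(sold) is an aggregate, but WHERE filters rows before aggregation

Fix: Use HAVING (which filters groups after aggregation) instead of WHERE

Corrected query:
SELECT author, SUM(sold) FROM books GROUP BY author HAVING SUM(sold) > 23258

Result:
author  | SUM(sold)
--------+----------
Orwell  | 102963   
Tolkien | 45342    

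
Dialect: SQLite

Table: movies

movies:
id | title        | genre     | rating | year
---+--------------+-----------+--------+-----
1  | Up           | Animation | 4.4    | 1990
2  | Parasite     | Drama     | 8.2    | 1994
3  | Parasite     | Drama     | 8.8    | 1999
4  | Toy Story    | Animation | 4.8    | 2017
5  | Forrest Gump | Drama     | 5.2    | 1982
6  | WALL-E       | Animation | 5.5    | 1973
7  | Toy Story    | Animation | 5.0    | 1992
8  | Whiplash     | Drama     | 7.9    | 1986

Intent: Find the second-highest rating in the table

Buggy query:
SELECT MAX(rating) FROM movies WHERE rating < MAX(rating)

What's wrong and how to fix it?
Bug: MAX(rating) on the right of the comparison is an aggregate-in-WHERE error

Fix: Put the inner MAX in a scalar subquery

Corrected query:
SELECT MAX(rating) FROM movies WHERE rating < (SELECT MAX(rating) FROM movies)

Result:
MAX(rating)
-----------
8.2        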